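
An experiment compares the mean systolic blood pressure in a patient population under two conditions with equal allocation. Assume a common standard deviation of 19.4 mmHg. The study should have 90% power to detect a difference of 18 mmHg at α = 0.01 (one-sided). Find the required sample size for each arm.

31 per group

For two equal groups, n per group = 2·((z_α + z_β)·σ/δ)².
z_α = 2.326; z_β = 1.282 (power 90%).
n = 2 × (3.608 × 19.4 / 18)² = 2 × 15.12 = 30.24
Round up: n = 31 per group.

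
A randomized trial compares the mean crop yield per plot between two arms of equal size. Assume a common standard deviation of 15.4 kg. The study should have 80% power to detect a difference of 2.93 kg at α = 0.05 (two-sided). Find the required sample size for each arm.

434 per group

For two equal groups, n per group = 2·((z_{α/2} + z_β)·σ/δ)².
z_{α/2} = 1.960; z_β = 0.842 (power 80%).
n = 2 × (2.802 × 15.4 / 2.93)² = 2 × 216.89 = 433.78
Round up: n = 434 per group.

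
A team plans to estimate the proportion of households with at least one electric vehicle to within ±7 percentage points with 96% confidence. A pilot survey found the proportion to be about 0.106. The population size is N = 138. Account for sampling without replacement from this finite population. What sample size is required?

For a proportion with margin E = 0.07 at 96% confidence, z = 2.054.
n = p̂(1−p̂)(z/E)² = 0.106 × 0.894 × (2.054/0.07)² = 81.59 — call this n₀.
Finite-population correction with N = 138: n = n₀ / (1 + (n₀−1)/N) = 81.59 / 1.584 = 51.51
Round up: n = 52.

52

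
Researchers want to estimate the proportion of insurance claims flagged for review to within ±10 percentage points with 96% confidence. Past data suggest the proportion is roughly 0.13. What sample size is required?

n = 48

For a proportion with margin E = 0.1 at 96% confidence, z = 2.054.
n = p̂(1−p̂)(z/E)² = 0.13 × 0.87 × (2.054/0.1)² = 47.72
Round up: n = 48.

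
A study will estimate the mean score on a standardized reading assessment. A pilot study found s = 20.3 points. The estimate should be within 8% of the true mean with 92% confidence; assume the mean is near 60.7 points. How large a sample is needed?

54

For a mean, the margin of error is E = z·σ/√n, so n = (zσ/E)².
At 92% confidence, z = 1.751.
E = 8% of 60.7 = 4.856 points.
n = (1.751 × 20.3 / 4.856)² = 53.58
Round up: n = 54.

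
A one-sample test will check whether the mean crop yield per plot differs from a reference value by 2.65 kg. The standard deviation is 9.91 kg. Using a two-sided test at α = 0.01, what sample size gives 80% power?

For a one-sample z-test, n = ((z_{α/2} + z_β)·σ/δ)².
z_{α/2} = 2.576 (two-sided α = 0.01); z_β = 0.842 (power 80% → β = 0.2).
n = (3.418 × 9.91 / 2.65)² = 163.38
Round up: n = 164.

n = 164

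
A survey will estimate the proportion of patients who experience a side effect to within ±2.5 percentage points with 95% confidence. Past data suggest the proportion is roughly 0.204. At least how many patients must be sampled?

For a proportion with margin E = 0.025 at 95% confidence, z = 1.960.
n = p̂(1−p̂)(z/E)² = 0.204 × 0.796 × (1.960/0.025)² = 998.10
Round up: n = 999.

999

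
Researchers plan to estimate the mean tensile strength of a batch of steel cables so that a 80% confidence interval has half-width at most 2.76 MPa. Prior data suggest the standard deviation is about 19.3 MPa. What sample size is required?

81

For a mean, the margin of error is E = z·σ/√n, so n = (zσ/E)².
At 80% confidence, z = 1.282.
n = (1.282 × 19.3 / 2.76)² = 80.37
Round up: n = 81.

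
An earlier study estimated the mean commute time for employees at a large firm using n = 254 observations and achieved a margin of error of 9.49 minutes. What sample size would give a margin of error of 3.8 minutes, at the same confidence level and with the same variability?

1585

Margin of error scales as 1/√n, so n₂ = n₁·(E₁/E₂)².
n₂ = 254 × (9.49/3.8)² = 254 × 6.237 = 1584.20
Round up: n₂ = 1585.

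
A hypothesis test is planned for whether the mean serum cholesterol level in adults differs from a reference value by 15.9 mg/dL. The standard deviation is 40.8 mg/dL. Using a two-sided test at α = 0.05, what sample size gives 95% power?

86

For a one-sample z-test, n = ((z_{α/2} + z_β)·σ/δ)².
z_{α/2} = 1.960 (two-sided α = 0.05); z_β = 1.645 (power 95% → β = 0.05).
n = (3.605 × 40.8 / 15.9)² = 85.57
Round up: n = 86.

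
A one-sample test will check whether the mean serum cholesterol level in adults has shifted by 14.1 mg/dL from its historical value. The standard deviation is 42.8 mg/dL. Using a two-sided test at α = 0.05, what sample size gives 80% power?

n = 73

For a one-sample z-test, n = ((z_{α/2} + z_β)·σ/δ)².
z_{α/2} = 1.960 (two-sided α = 0.05); z_β = 0.842 (power 80% → β = 0.2).
n = (2.802 × 42.8 / 14.1)² = 72.34
Round up: n = 73.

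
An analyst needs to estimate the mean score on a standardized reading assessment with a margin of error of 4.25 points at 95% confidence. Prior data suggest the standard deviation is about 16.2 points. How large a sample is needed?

n = 56

For a mean, the margin of error is E = z·σ/√n, so n = (zσ/E)².
At 95% confidence, z = 1.960.
n = (1.960 × 16.2 / 4.25)² = 55.82
Round up: n = 56.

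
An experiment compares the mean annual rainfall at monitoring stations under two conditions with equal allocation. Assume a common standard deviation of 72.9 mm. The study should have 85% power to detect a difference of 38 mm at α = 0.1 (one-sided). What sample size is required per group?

For two equal groups, n per group = 2·((z_α + z_β)·σ/δ)².
z_α = 1.282; z_β = 1.036 (power 85%).
n = 2 × (2.318 × 72.9 / 38)² = 2 × 19.77 = 39.54
Round up: n = 40 per group.

40 per group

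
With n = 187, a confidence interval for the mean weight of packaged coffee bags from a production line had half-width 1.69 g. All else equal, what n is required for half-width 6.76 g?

Margin of error scales as 1/√n, so n₂ = n₁·(E₁/E₂)².
n₂ = 187 × (1.69/6.76)² = 187 × 0.0625 = 11.69
Round up: n₂ = 12.

n = 12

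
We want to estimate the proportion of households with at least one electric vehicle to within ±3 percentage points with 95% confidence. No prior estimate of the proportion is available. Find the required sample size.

n = 1068

For a proportion with margin E = 0.03 at 95% confidence, z = 1.960.
With no prior estimate, use p = 0.5, which maximizes p(1−p) at 0.25.
n = 0.25 × (z/E)² = 0.25 × (1.960/0.03)² = 1067.11
Round up: n = 1068.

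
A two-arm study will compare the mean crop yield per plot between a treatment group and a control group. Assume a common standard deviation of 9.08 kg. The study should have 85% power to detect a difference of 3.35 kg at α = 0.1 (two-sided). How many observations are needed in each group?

106 per group

For two equal groups, n per group = 2·((z_{α/2} + z_β)·σ/δ)².
z_{α/2} = 1.645; z_β = 1.036 (power 85%).
n = 2 × (2.681 × 9.08 / 3.35)² = 2 × 52.81 = 105.62
Round up: n = 106 per group.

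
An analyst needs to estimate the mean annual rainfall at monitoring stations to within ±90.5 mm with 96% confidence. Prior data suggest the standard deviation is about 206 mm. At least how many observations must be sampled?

For a mean, the margin of error is E = z·σ/√n, so n = (zσ/E)².
At 96% confidence, z = 2.054.
n = (2.054 × 206 / 90.5)² = 21.86
Round up: n = 22.

22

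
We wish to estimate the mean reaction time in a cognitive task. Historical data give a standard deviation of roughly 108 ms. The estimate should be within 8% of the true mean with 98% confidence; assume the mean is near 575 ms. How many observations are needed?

n = 30

For a mean, the margin of error is E = z·σ/√n, so n = (zσ/E)².
At 98% confidence, z = 2.326.
E = 8% of 575 = 46 ms.
n = (2.326 × 108 / 46)² = 29.82
Round up: n = 30.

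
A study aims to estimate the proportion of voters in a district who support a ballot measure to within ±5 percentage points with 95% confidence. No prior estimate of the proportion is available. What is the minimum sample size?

385

For a proportion with margin E = 0.05 at 95% confidence, z = 1.960.
With no prior estimate, use p = 0.5, which maximizes p(1−p) at 0.25.
n = 0.25 × (z/E)² = 0.25 × (1.960/0.05)² = 384.16
Round up: n = 385.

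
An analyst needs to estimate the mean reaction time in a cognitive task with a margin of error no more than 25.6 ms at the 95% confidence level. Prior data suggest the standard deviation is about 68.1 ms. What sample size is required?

For a mean, the margin of error is E = z·σ/√n, so n = (zσ/E)².
At 95% confidence, z = 1.960.
n = (1.960 × 68.1 / 25.6)² = 27.18
Round up: n = 28.

28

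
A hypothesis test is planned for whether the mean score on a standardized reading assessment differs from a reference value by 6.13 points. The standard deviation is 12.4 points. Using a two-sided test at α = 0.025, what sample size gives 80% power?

For a one-sample z-test, n = ((z_{α/2} + z_β)·σ/δ)².
z_{α/2} = 2.241 (two-sided α = 0.025); z_β = 0.842 (power 80% → β = 0.2).
n = (3.083 × 12.4 / 6.13)² = 38.89
Round up: n = 39.

39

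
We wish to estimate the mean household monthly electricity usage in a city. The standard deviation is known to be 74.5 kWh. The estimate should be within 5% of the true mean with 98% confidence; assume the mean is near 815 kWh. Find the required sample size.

19

For a mean, the margin of error is E = z·σ/√n, so n = (zσ/E)².
At 98% confidence, z = 2.326.
E = 5% of 815 = 40.75 kWh.
n = (2.326 × 74.5 / 40.75)² = 18.08
Round up: n = 19.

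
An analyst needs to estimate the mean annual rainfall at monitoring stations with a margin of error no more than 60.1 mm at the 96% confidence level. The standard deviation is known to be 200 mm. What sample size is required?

47

For a mean, the margin of error is E = z·σ/√n, so n = (zσ/E)².
At 96% confidence, z = 2.054.
n = (2.054 × 200 / 60.1)² = 46.72
Round up: n = 47.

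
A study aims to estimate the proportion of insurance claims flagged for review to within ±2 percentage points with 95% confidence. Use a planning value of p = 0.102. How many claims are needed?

880

For a proportion with margin E = 0.02 at 95% confidence, z = 1.960.
n = p̂(1−p̂)(z/E)² = 0.102 × 0.898 × (1.960/0.02)² = 879.69
Round up: n = 880.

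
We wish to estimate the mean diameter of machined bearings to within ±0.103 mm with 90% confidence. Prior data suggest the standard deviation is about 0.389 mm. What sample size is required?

n = 39

For a mean, the margin of error is E = z·σ/√n, so n = (zσ/E)².
At 90% confidence, z = 1.645.
n = (1.645 × 0.389 / 0.103)² = 38.60
Round up: n = 39.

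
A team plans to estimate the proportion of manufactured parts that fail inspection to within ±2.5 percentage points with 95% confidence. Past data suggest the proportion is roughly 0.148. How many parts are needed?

776

For a proportion with margin E = 0.025 at 95% confidence, z = 1.960.
n = p̂(1−p̂)(z/E)² = 0.148 × 0.852 × (1.960/0.025)² = 775.06
Round up: n = 776.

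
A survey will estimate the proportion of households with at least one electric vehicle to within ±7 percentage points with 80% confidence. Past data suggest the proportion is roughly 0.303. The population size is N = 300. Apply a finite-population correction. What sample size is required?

58

For a proportion with margin E = 0.07 at 80% confidence, z = 1.282.
n = p̂(1−p̂)(z/E)² = 0.303 × 0.697 × (1.282/0.07)² = 70.84 — call this n₀.
Finite-population correction with N = 300: n = n₀ / (1 + (n₀−1)/N) = 70.84 / 1.233 = 57.45
Round up: n = 58.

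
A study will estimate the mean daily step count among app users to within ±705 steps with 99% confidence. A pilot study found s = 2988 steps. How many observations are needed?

For a mean, the margin of error is E = z·σ/√n, so n = (zσ/E)².
At 99% confidence, z = 2.576.
n = (2.576 × 2988 / 705)² = 119.20
Round up: n = 120.

120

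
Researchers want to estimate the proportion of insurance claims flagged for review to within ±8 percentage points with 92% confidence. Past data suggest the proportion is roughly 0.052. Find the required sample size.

For a proportion with margin E = 0.08 at 92% confidence, z = 1.751.
n = p̂(1−p̂)(z/E)² = 0.052 × 0.948 × (1.751/0.08)² = 23.62
Round up: n = 24.

24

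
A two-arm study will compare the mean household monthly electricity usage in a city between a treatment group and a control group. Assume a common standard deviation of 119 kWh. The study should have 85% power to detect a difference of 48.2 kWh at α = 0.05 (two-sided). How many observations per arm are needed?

110 per group

For two equal groups, n per group = 2·((z_{α/2} + z_β)·σ/δ)².
z_{α/2} = 1.960; z_β = 1.036 (power 85%).
n = 2 × (2.996 × 119 / 48.2)² = 2 × 54.71 = 109.42
Round up: n = 110 per group.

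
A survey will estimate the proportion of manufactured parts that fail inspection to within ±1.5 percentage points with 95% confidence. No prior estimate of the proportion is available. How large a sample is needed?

For a proportion with margin E = 0.015 at 95% confidence, z = 1.960.
With no prior estimate, use p = 0.5, which maximizes p(1−p) at 0.25.
n = 0.25 × (z/E)² = 0.25 × (1.960/0.015)² = 4268.44
Round up: n = 4269.

n = 4269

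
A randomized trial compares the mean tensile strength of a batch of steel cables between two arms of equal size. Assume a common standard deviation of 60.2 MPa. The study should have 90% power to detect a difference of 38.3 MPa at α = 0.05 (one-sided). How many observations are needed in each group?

For two equal groups, n per group = 2·((z_α + z_β)·σ/δ)².
z_α = 1.645; z_β = 1.282 (power 90%).
n = 2 × (2.927 × 60.2 / 38.3)² = 2 × 21.17 = 42.34
Round up: n = 43 per group.

43 per group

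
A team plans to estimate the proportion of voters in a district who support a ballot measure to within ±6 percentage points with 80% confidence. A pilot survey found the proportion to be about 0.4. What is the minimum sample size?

110

For a proportion with margin E = 0.06 at 80% confidence, z = 1.282.
n = p̂(1−p̂)(z/E)² = 0.4 × 0.6 × (1.282/0.06)² = 109.57
Round up: n = 110.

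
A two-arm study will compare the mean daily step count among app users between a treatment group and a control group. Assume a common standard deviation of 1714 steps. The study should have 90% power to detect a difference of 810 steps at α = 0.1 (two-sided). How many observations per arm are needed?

77 per group

For two equal groups, n per group = 2·((z_{α/2} + z_β)·σ/δ)².
z_{α/2} = 1.645; z_β = 1.282 (power 90%).
n = 2 × (2.927 × 1714 / 810)² = 2 × 38.36 = 76.72
Round up: n = 77 per group.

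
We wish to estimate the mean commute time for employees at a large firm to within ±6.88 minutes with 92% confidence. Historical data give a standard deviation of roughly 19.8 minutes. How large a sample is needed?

n = 26

For a mean, the margin of error is E = z·σ/√n, so n = (zσ/E)².
At 92% confidence, z = 1.751.
n = (1.751 × 19.8 / 6.88)² = 25.39
Round up: n = 26.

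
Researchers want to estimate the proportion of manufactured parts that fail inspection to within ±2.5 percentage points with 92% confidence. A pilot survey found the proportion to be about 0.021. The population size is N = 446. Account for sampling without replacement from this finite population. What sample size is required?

For a proportion with margin E = 0.025 at 92% confidence, z = 1.751.
n = p̂(1−p̂)(z/E)² = 0.021 × 0.979 × (1.751/0.025)² = 100.85 — call this n₀.
Finite-population correction with N = 446: n = n₀ / (1 + (n₀−1)/N) = 100.85 / 1.224 = 82.39
Round up: n = 83.

83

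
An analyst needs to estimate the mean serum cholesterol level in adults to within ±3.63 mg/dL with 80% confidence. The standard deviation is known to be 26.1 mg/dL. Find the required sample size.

85

For a mean, the margin of error is E = z·σ/√n, so n = (zσ/E)².
At 80% confidence, z = 1.282.
n = (1.282 × 26.1 / 3.63)² = 84.97
Round up: n = 85.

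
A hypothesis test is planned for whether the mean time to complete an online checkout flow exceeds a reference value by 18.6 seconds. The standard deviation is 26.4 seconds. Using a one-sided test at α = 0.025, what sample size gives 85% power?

19

For a one-sample z-test, n = ((z_α + z_β)·σ/δ)².
z_α = 1.960 (one-sided α = 0.025); z_β = 1.036 (power 85% → β = 0.15).
n = (2.996 × 26.4 / 18.6)² = 18.08
Round up: n = 19.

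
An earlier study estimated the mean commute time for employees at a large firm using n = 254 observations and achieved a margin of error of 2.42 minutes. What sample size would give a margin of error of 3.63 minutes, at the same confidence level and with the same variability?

n = 113

Margin of error scales as 1/√n, so n₂ = n₁·(E₁/E₂)².
n₂ = 254 × (2.42/3.63)² = 254 × 0.4444 = 112.88
Round up: n₂ = 113.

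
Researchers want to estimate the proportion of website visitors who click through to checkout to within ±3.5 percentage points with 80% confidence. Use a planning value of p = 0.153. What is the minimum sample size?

174

For a proportion with margin E = 0.035 at 80% confidence, z = 1.282.
n = p̂(1−p̂)(z/E)² = 0.153 × 0.847 × (1.282/0.035)² = 173.87
Round up: n = 174.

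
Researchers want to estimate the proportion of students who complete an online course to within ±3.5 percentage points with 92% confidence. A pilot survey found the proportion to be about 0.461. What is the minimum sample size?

n = 622

For a proportion with margin E = 0.035 at 92% confidence, z = 1.751.
n = p̂(1−p̂)(z/E)² = 0.461 × 0.539 × (1.751/0.035)² = 621.91
Round up: n = 622.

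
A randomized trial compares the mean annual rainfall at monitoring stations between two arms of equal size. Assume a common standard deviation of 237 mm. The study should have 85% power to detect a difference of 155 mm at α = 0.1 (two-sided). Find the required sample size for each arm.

34 per group

For two equal groups, n per group = 2·((z_{α/2} + z_β)·σ/δ)².
z_{α/2} = 1.645; z_β = 1.036 (power 85%).
n = 2 × (2.681 × 237 / 155)² = 2 × 16.80 = 33.60
Round up: n = 34 per group.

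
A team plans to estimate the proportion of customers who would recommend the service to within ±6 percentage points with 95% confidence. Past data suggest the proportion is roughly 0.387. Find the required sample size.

254

For a proportion with margin E = 0.06 at 95% confidence, z = 1.960.
n = p̂(1−p̂)(z/E)² = 0.387 × 0.613 × (1.960/0.06)² = 253.15
Round up: n = 254.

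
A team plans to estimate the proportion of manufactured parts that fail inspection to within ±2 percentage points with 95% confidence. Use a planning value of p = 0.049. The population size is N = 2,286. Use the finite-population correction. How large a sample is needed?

For a proportion with margin E = 0.02 at 95% confidence, z = 1.960.
n = p̂(1−p̂)(z/E)² = 0.049 × 0.951 × (1.960/0.02)² = 447.54 — call this n₀.
Finite-population correction with N = 2,286: n = n₀ / (1 + (n₀−1)/N) = 447.54 / 1.195 = 374.51
Round up: n = 375.

n = 375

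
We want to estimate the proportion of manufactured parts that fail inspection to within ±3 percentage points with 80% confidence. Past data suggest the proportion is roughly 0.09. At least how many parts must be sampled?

150

For a proportion with margin E = 0.03 at 80% confidence, z = 1.282.
n = p̂(1−p̂)(z/E)² = 0.09 × 0.91 × (1.282/0.03)² = 149.56
Round up: n = 150.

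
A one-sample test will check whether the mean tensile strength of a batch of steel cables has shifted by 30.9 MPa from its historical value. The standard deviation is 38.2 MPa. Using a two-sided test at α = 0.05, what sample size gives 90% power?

n = 17

For a one-sample z-test, n = ((z_{α/2} + z_β)·σ/δ)².
z_{α/2} = 1.960 (two-sided α = 0.05); z_β = 1.282 (power 90% → β = 0.1).
n = (3.242 × 38.2 / 30.9)² = 16.06
Round up: n = 17.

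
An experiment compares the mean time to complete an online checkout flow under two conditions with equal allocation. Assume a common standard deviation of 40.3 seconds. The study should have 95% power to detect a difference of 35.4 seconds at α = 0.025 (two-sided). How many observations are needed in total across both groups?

80 total

For two equal groups, n per group = 2·((z_{α/2} + z_β)·σ/δ)².
z_{α/2} = 2.241; z_β = 1.645 (power 95%).
n = 2 × (3.886 × 40.3 / 35.4)² = 2 × 19.57 = 39.14
Round up: n = 40 per group.
Total across both groups: 2 × 40 = 80.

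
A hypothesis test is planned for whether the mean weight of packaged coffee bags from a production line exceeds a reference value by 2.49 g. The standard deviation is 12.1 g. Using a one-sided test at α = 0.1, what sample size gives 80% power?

107

For a one-sample z-test, n = ((z_α + z_β)·σ/δ)².
z_α = 1.282 (one-sided α = 0.1); z_β = 0.842 (power 80% → β = 0.2).
n = (2.124 × 12.1 / 2.49)² = 106.53
Round up: n = 107.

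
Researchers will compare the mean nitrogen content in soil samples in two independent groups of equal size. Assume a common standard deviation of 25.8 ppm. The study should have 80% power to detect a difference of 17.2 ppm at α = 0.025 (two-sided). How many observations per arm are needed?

43 per group

For two equal groups, n per group = 2·((z_{α/2} + z_β)·σ/δ)².
z_{α/2} = 2.241; z_β = 0.842 (power 80%).
n = 2 × (3.083 × 25.8 / 17.2)² = 2 × 21.39 = 42.78
Round up: n = 43 per group.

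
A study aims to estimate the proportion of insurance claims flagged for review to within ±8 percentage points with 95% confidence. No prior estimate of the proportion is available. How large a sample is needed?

151

For a proportion with margin E = 0.08 at 95% confidence, z = 1.960.
With no prior estimate, use p = 0.5, which maximizes p(1−p) at 0.25.
n = 0.25 × (z/E)² = 0.25 × (1.960/0.08)² = 150.06
Round up: n = 151.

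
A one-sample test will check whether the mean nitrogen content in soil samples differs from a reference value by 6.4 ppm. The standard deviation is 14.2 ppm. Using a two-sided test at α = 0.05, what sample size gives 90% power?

For a one-sample z-test, n = ((z_{α/2} + z_β)·σ/δ)².
z_{α/2} = 1.960 (two-sided α = 0.05); z_β = 1.282 (power 90% → β = 0.1).
n = (3.242 × 14.2 / 6.4)² = 51.74
Round up: n = 52.

52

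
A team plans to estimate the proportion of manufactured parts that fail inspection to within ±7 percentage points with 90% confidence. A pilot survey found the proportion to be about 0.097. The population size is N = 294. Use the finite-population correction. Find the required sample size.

42

For a proportion with margin E = 0.07 at 90% confidence, z = 1.645.
n = p̂(1−p̂)(z/E)² = 0.097 × 0.903 × (1.645/0.07)² = 48.37 — call this n₀.
Finite-population correction with N = 294: n = n₀ / (1 + (n₀−1)/N) = 48.37 / 1.161 = 41.66
Round up: n = 42.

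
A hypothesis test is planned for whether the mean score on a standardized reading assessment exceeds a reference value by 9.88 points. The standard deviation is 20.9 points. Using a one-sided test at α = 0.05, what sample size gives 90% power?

39

For a one-sample z-test, n = ((z_α + z_β)·σ/δ)².
z_α = 1.645 (one-sided α = 0.05); z_β = 1.282 (power 90% → β = 0.1).
n = (2.927 × 20.9 / 9.88)² = 38.34
Round up: n = 39.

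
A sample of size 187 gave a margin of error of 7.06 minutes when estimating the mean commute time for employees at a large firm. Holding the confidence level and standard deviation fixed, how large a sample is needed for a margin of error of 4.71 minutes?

Margin of error scales as 1/√n, so n₂ = n₁·(E₁/E₂)².
n₂ = 187 × (7.06/4.71)² = 187 × 2.247 = 420.19
Round up: n₂ = 421.

421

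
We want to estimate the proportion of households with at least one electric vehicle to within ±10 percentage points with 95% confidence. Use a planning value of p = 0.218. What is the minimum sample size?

For a proportion with margin E = 0.1 at 95% confidence, z = 1.960.
n = p̂(1−p̂)(z/E)² = 0.218 × 0.782 × (1.960/0.1)² = 65.49
Round up: n = 66.

n = 66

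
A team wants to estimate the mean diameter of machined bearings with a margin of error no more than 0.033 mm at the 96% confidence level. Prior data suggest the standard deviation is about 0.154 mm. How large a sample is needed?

For a mean, the margin of error is E = z·σ/√n, so n = (zσ/E)².
At 96% confidence, z = 2.054.
n = (2.054 × 0.154 / 0.033)² = 91.88
Round up: n = 92.

92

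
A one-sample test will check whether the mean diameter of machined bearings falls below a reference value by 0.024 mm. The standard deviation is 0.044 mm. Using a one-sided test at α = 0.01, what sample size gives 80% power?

For a one-sample z-test, n = ((z_α + z_β)·σ/δ)².
z_α = 2.326 (one-sided α = 0.01); z_β = 0.842 (power 80% → β = 0.2).
n = (3.168 × 0.044 / 0.024)² = 33.73
Round up: n = 34.

34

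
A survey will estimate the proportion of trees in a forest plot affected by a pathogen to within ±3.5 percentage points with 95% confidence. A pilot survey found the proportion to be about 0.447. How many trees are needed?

For a proportion with margin E = 0.035 at 95% confidence, z = 1.960.
n = p̂(1−p̂)(z/E)² = 0.447 × 0.553 × (1.960/0.035)² = 775.19
Round up: n = 776.

776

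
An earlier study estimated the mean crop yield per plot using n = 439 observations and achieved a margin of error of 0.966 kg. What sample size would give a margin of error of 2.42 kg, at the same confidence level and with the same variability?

Margin of error scales as 1/√n, so n₂ = n₁·(E₁/E₂)².
n₂ = 439 × (0.966/2.42)² = 439 × 0.1593 = 69.93
Round up: n₂ = 70.

70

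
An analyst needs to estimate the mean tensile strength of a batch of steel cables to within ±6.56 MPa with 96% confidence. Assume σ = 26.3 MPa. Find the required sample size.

For a mean, the margin of error is E = z·σ/√n, so n = (zσ/E)².
At 96% confidence, z = 2.054.
n = (2.054 × 26.3 / 6.56)² = 67.81
Round up: n = 68.

68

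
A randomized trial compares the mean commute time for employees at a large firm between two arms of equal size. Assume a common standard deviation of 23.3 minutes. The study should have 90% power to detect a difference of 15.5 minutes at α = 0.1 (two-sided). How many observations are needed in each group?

For two equal groups, n per group = 2·((z_{α/2} + z_β)·σ/δ)².
z_{α/2} = 1.645; z_β = 1.282 (power 90%).
n = 2 × (2.927 × 23.3 / 15.5)² = 2 × 19.36 = 38.72
Round up: n = 39 per group.

39 per group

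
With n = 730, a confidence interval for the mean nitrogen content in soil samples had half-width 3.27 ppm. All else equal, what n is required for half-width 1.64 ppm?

Margin of error scales as 1/√n, so n₂ = n₁·(E₁/E₂)².
n₂ = 730 × (3.27/1.64)² = 730 × 3.976 = 2902.48
Round up: n₂ = 2903.

n = 2903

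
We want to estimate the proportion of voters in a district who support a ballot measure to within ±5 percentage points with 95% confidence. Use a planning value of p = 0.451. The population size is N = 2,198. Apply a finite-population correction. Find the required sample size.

For a proportion with margin E = 0.05 at 95% confidence, z = 1.960.
n = p̂(1−p̂)(z/E)² = 0.451 × 0.549 × (1.960/0.05)² = 380.47 — call this n₀.
Finite-population correction with N = 2,198: n = n₀ / (1 + (n₀−1)/N) = 380.47 / 1.173 = 324.36
Round up: n = 325.

325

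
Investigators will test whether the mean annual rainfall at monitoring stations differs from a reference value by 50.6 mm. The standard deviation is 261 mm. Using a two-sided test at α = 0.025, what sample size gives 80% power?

For a one-sample z-test, n = ((z_{α/2} + z_β)·σ/δ)².
z_{α/2} = 2.241 (two-sided α = 0.025); z_β = 0.842 (power 80% → β = 0.2).
n = (3.083 × 261 / 50.6)² = 252.89
Round up: n = 253.

n = 253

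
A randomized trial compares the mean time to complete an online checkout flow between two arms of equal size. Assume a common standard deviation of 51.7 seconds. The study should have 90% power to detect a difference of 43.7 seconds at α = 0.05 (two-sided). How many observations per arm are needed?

30 per group

For two equal groups, n per group = 2·((z_{α/2} + z_β)·σ/δ)².
z_{α/2} = 1.960; z_β = 1.282 (power 90%).
n = 2 × (3.242 × 51.7 / 43.7)² = 2 × 14.71 = 29.42
Round up: n = 30 per group.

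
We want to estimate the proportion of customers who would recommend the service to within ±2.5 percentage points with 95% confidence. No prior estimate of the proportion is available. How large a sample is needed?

For a proportion with margin E = 0.025 at 95% confidence, z = 1.960.
With no prior estimate, use p = 0.5, which maximizes p(1−p) at 0.25.
n = 0.25 × (z/E)² = 0.25 × (1.960/0.025)² = 1536.64
Round up: n = 1537.

n = 1537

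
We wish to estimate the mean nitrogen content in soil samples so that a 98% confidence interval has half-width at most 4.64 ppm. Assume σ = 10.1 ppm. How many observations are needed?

n = 26

For a mean, the margin of error is E = z·σ/√n, so n = (zσ/E)².
At 98% confidence, z = 2.326.
n = (2.326 × 10.1 / 4.64)² = 25.63
Round up: n = 26.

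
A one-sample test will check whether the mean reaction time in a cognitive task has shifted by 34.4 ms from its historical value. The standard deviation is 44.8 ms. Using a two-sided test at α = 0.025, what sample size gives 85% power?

n = 19

For a one-sample z-test, n = ((z_{α/2} + z_β)·σ/δ)².
z_{α/2} = 2.241 (two-sided α = 0.025); z_β = 1.036 (power 85% → β = 0.15).
n = (3.277 × 44.8 / 34.4)² = 18.21
Round up: n = 19.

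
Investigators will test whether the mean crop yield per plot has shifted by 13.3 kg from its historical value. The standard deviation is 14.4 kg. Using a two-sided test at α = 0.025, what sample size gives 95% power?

For a one-sample z-test, n = ((z_{α/2} + z_β)·σ/δ)².
z_{α/2} = 2.241 (two-sided α = 0.025); z_β = 1.645 (power 95% → β = 0.05).
n = (3.886 × 14.4 / 13.3)² = 17.70
Round up: n = 18.

18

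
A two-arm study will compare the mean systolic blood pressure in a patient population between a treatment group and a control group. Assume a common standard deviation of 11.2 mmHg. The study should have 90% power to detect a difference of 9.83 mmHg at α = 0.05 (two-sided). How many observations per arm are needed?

28 per group

For two equal groups, n per group = 2·((z_{α/2} + z_β)·σ/δ)².
z_{α/2} = 1.960; z_β = 1.282 (power 90%).
n = 2 × (3.242 × 11.2 / 9.83)² = 2 × 13.64 = 27.28
Round up: n = 28 per group.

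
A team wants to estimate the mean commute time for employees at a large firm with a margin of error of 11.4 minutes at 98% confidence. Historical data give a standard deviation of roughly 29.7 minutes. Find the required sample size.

37

For a mean, the margin of error is E = z·σ/√n, so n = (zσ/E)².
At 98% confidence, z = 2.326.
n = (2.326 × 29.7 / 11.4)² = 36.72
Round up: n = 37.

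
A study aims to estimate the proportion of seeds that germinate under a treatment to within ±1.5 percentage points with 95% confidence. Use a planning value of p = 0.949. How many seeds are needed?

n = 827

For a proportion with margin E = 0.015 at 95% confidence, z = 1.960.
n = p̂(1−p̂)(z/E)² = 0.949 × 0.051 × (1.960/0.015)² = 826.35
Round up: n = 827.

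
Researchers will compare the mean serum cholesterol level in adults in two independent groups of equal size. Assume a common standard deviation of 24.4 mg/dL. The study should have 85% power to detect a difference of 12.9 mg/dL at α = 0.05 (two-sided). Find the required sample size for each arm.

For two equal groups, n per group = 2·((z_{α/2} + z_β)·σ/δ)².
z_{α/2} = 1.960; z_β = 1.036 (power 85%).
n = 2 × (2.996 × 24.4 / 12.9)² = 2 × 32.11 = 64.22
Round up: n = 65 per group.

65 per group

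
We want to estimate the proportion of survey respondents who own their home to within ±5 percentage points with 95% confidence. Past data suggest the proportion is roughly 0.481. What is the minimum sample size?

n = 384

For a proportion with margin E = 0.05 at 95% confidence, z = 1.960.
n = p̂(1−p̂)(z/E)² = 0.481 × 0.519 × (1.960/0.05)² = 383.61
Round up: n = 384.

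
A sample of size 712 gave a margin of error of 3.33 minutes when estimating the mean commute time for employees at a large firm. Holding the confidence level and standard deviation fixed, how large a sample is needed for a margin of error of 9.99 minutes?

80

Margin of error scales as 1/√n, so n₂ = n₁·(E₁/E₂)².
n₂ = 712 × (3.33/9.99)² = 712 × 0.1111 = 79.10
Round up: n₂ = 80.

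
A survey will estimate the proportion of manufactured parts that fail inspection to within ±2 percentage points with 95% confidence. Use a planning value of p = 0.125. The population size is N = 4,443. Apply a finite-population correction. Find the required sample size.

For a proportion with margin E = 0.02 at 95% confidence, z = 1.960.
n = p̂(1−p̂)(z/E)² = 0.125 × 0.875 × (1.960/0.02)² = 1050.44 — call this n₀.
Finite-population correction with N = 4,443: n = n₀ / (1 + (n₀−1)/N) = 1050.44 / 1.236 = 849.87
Round up: n = 850.

850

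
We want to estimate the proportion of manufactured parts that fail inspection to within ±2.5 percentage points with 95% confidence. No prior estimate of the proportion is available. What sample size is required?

1537

For a proportion with margin E = 0.025 at 95% confidence, z = 1.960.
With no prior estimate, use p = 0.5, which maximizes p(1−p) at 0.25.
n = 0.25 × (z/E)² = 0.25 × (1.960/0.025)² = 1536.64
Round up: n = 1537.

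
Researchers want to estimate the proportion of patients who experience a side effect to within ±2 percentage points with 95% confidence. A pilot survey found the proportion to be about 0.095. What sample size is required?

For a proportion with margin E = 0.02 at 95% confidence, z = 1.960.
n = p̂(1−p̂)(z/E)² = 0.095 × 0.905 × (1.960/0.02)² = 825.70
Round up: n = 826.

826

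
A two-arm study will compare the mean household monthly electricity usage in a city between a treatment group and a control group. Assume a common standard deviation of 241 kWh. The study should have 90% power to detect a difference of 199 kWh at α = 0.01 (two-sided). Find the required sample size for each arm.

For two equal groups, n per group = 2·((z_{α/2} + z_β)·σ/δ)².
z_{α/2} = 2.576; z_β = 1.282 (power 90%).
n = 2 × (3.858 × 241 / 199)² = 2 × 21.83 = 43.66
Round up: n = 44 per group.

44 per group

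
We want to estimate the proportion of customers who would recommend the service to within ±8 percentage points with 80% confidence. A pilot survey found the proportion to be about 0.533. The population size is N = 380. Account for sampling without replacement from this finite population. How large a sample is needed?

55

For a proportion with margin E = 0.08 at 80% confidence, z = 1.282.
n = p̂(1−p̂)(z/E)² = 0.533 × 0.467 × (1.282/0.08)² = 63.92 — call this n₀.
Finite-population correction with N = 380: n = n₀ / (1 + (n₀−1)/N) = 63.92 / 1.166 = 54.82
Round up: n = 55.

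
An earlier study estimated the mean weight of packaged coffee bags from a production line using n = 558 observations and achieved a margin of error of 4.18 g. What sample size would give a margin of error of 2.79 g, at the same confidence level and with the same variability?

Margin of error scales as 1/√n, so n₂ = n₁·(E₁/E₂)².
n₂ = 558 × (4.18/2.79)² = 558 × 2.245 = 1252.71
Round up: n₂ = 1253.

1253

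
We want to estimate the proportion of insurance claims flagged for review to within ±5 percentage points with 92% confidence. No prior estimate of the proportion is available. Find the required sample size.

307

For a proportion with margin E = 0.05 at 92% confidence, z = 1.751.
With no prior estimate, use p = 0.5, which maximizes p(1−p) at 0.25.
n = 0.25 × (z/E)² = 0.25 × (1.751/0.05)² = 306.60
Round up: n = 307.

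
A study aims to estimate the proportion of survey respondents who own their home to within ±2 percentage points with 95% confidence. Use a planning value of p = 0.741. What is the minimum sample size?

For a proportion with margin E = 0.02 at 95% confidence, z = 1.960.
n = p̂(1−p̂)(z/E)² = 0.741 × 0.259 × (1.960/0.02)² = 1843.19
Round up: n = 1844.

1844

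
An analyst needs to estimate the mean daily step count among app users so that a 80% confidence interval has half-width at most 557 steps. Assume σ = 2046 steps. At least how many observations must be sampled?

23

For a mean, the margin of error is E = z·σ/√n, so n = (zσ/E)².
At 80% confidence, z = 1.282.
n = (1.282 × 2046 / 557)² = 22.18
Round up: n = 23.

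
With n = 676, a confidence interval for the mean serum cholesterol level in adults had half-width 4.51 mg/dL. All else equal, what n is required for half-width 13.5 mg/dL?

Margin of error scales as 1/√n, so n₂ = n₁·(E₁/E₂)².
n₂ = 676 × (4.51/13.5)² = 676 × 0.1116 = 75.44
Round up: n₂ = 76.

76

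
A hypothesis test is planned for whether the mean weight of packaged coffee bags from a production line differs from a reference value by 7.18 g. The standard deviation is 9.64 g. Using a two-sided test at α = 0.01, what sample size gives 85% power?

24

For a one-sample z-test, n = ((z_{α/2} + z_β)·σ/δ)².
z_{α/2} = 2.576 (two-sided α = 0.01); z_β = 1.036 (power 85% → β = 0.15).
n = (3.612 × 9.64 / 7.18)² = 23.52
Round up: n = 24.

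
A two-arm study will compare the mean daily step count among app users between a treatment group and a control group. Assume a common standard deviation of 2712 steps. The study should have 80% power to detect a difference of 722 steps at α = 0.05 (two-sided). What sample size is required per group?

For two equal groups, n per group = 2·((z_{α/2} + z_β)·σ/δ)².
z_{α/2} = 1.960; z_β = 0.842 (power 80%).
n = 2 × (2.802 × 2712 / 722)² = 2 × 110.77 = 221.54
Round up: n = 222 per group.

222 per group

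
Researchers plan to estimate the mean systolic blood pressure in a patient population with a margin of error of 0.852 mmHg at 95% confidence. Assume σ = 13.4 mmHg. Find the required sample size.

For a mean, the margin of error is E = z·σ/√n, so n = (zσ/E)².
At 95% confidence, z = 1.960.
n = (1.960 × 13.4 / 0.852)² = 950.26
Round up: n = 951.

951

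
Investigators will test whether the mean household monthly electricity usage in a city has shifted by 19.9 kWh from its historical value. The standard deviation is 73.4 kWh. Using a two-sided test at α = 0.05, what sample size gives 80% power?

107

For a one-sample z-test, n = ((z_{α/2} + z_β)·σ/δ)².
z_{α/2} = 1.960 (two-sided α = 0.05); z_β = 0.842 (power 80% → β = 0.2).
n = (2.802 × 73.4 / 19.9)² = 106.81
Round up: n = 107.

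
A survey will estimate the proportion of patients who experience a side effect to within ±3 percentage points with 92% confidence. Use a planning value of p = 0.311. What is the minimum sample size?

730

For a proportion with margin E = 0.03 at 92% confidence, z = 1.751.
n = p̂(1−p̂)(z/E)² = 0.311 × 0.689 × (1.751/0.03)² = 729.98
Round up: n = 730.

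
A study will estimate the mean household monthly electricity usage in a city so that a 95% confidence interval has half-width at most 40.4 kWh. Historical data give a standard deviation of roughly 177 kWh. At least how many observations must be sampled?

For a mean, the margin of error is E = z·σ/√n, so n = (zσ/E)².
At 95% confidence, z = 1.960.
n = (1.960 × 177 / 40.4)² = 73.74
Round up: n = 74.

74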